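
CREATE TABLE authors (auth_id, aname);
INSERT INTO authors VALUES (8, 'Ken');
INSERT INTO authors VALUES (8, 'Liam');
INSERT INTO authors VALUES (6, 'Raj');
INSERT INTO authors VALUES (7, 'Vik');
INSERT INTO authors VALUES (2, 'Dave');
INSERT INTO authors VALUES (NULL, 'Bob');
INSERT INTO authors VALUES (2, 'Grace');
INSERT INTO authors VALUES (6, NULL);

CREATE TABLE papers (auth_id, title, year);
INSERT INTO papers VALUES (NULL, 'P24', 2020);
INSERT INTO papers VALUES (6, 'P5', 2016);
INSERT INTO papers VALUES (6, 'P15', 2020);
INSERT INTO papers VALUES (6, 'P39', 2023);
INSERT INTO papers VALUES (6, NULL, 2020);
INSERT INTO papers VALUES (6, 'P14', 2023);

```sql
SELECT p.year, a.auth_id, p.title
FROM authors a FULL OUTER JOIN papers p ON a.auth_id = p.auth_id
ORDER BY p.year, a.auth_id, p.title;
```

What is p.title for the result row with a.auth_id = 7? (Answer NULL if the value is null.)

NULL

FULL OUTER JOIN keeps every row from both sides; unmatched rows get NULL for the other side's columns.
Matching on a.auth_id = p.auth_id. A NULL in a compared column never satisfies the condition.
Matched pairs: 10; unmatched a rows kept: 6; unmatched p rows kept: 1.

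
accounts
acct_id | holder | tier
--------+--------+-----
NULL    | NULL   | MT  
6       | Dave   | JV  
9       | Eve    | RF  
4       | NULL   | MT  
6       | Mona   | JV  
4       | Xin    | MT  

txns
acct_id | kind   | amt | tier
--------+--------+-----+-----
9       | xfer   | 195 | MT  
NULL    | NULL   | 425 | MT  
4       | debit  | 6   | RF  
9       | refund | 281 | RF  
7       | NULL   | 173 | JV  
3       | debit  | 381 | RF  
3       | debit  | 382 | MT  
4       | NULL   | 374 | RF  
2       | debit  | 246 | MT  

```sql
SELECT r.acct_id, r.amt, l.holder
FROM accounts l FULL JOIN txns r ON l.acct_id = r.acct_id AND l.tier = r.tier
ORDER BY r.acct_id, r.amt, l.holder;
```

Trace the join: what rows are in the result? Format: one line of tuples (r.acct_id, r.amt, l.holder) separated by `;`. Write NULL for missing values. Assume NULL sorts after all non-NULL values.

FULL OUTER JOIN keeps every row from both sides; unmatched rows get NULL for the other side's columns.
Matching on l.acct_id = r.acct_id AND l.tier = r.tier. A NULL in a compared column never satisfies the condition.
- l[0] acct_id=NULL, tier=MT → no match; kept with NULLs on the r side.
- l[1] acct_id=6, tier=JV → no match; kept with NULLs on the r side.
- l[2] acct_id=9, tier=RF → 1 match(es) in r → 1 row(s).
- l[3] acct_id=4, tier=MT → no match; kept with NULLs on the r side.
- l[4] acct_id=6, tier=JV → no match; kept with NULLs on the r side.
- l[5] acct_id=4, tier=MT → no match; kept with NULLs on the r side.
- 8 r row(s) had no l match → kept, l columns NULL.

(2, 246, NULL); (3, 381, NULL); (3, 382, NULL); (4, 6, NULL); (4, 374, NULL); (7, 173, NULL); (9, 195, NULL); (9, 281, Eve); (NULL, 425, NULL); (NULL, NULL, Dave); (NULL, NULL, Mona); (NULL, NULL, Xin); (NULL, NULL, NULL); (NULL, NULL, NULL)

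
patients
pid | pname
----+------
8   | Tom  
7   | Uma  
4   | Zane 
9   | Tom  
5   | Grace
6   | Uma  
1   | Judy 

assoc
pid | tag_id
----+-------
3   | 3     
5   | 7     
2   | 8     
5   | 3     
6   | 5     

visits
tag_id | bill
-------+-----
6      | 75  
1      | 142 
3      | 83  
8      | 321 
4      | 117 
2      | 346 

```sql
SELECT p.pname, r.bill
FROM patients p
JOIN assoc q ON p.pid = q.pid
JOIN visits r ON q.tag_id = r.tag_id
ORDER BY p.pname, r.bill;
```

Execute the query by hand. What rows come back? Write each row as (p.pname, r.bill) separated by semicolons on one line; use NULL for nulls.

(Grace, 83)

Evaluate left to right. First `patients p INNER JOIN assoc q` on pid: 3 row(s).
Then INNER JOIN `visits r` on tag_id: keep only rows whose q.tag_id appears in r.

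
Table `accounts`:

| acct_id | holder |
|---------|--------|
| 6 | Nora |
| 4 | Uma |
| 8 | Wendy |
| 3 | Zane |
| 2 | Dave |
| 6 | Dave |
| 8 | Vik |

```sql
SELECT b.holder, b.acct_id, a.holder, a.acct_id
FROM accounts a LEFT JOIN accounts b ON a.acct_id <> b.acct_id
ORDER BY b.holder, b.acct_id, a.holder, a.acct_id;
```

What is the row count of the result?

LEFT JOIN keeps every row from `accounts a`; unmatched rows get NULL for `accounts b`'s columns.
Matching on a.acct_id <> b.acct_id.
Matched pairs: 38; unmatched a rows kept: 0.
Total: 38 rows.

38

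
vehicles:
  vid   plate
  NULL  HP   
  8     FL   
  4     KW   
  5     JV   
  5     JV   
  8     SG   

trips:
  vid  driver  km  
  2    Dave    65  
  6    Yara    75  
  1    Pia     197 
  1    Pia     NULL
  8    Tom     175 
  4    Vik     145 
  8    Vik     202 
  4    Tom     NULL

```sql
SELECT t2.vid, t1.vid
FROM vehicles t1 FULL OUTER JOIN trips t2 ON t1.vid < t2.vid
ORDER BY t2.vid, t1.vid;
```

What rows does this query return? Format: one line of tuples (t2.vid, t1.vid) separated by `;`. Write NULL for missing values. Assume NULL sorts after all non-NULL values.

(1, NULL); (1, NULL); (2, NULL); (4, NULL); (4, NULL); (6, 4); (6, 5); (6, 5); (8, 4); (8, 4); (8, 5); (8, 5); (8, 5); (8, 5); (NULL, 8); (NULL, 8); (NULL, NULL)

FULL OUTER JOIN keeps every row from both sides; unmatched rows get NULL for the other side's columns.
Matching on t1.vid < t2.vid. A NULL in a compared column never satisfies the condition.
Matched pairs: 9; unmatched t1 rows kept: 3; unmatched t2 rows kept: 5.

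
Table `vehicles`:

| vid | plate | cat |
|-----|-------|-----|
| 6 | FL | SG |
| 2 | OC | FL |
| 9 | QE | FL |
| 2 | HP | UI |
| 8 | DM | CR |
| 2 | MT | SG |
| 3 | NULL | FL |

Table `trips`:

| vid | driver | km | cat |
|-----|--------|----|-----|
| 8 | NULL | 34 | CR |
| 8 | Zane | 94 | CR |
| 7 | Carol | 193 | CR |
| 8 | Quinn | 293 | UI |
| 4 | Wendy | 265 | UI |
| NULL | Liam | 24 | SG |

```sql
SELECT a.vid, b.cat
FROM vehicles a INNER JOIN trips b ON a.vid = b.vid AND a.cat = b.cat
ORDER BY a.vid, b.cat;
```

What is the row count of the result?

2

INNER JOIN keeps only pairs where the ON condition holds.
Matching on a.vid = b.vid AND a.cat = b.cat. A NULL in a compared column never satisfies the condition.
- vid=6, cat=SG: no matching b row, dropped.
- vid=2, cat=FL: no matching b row, dropped.
- vid=9, cat=FL: no matching b row, dropped.
- vid=2, cat=UI: no matching b row, dropped.
- vid=8, cat=CR: 2 matching b row(s), so 2 row(s) emitted.
- vid=2, cat=SG: no matching b row, dropped.
- vid=3, cat=FL: no matching b row, dropped.
Total: 2 rows.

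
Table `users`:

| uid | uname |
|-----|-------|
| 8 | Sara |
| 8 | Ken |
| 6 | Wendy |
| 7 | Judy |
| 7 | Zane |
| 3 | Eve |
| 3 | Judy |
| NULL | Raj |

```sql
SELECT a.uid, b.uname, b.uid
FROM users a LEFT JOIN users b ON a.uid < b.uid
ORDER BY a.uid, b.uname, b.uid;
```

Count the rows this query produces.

LEFT JOIN keeps every row from `users a`; unmatched rows get NULL for `users b`'s columns.
Matching on a.uid < b.uid. A NULL in a compared column never satisfies the condition.
- uid=8: no b row matches, row kept with b columns NULL.
- uid=8: no b row matches, row kept with b columns NULL.
- uid=6: 4 matching b row(s), so 4 row(s) emitted.
- uid=7: 2 matching b row(s), so 2 row(s) emitted.
- uid=7: 2 matching b row(s), so 2 row(s) emitted.
- uid=3: 5 matching b row(s), so 5 row(s) emitted.
- uid=3: 5 matching b row(s), so 5 row(s) emitted.
- uid=NULL: no b row matches, row kept with b columns NULL.
Total: 18 matched + 3 padded = 21 rows.

21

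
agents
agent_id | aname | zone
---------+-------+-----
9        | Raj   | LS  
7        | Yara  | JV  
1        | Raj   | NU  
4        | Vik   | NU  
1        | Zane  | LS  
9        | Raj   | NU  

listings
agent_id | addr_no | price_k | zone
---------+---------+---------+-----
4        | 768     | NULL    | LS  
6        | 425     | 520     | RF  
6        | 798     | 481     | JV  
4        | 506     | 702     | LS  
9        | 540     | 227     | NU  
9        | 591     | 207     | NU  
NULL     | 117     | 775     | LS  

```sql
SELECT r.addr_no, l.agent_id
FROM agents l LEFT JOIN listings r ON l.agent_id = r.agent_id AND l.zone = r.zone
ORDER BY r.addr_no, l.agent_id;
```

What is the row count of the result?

7

LEFT JOIN keeps every row from `agents`; unmatched rows get NULL for `listings`'s columns.
Matching on l.agent_id = r.agent_id AND l.zone = r.zone. A NULL in a compared column never satisfies the condition.
- l (agent_id=9, zone=LS) has no partner → padded with NULL.
- l (agent_id=7, zone=JV) has no partner → padded with NULL.
- l (agent_id=1, zone=NU) has no partner → padded with NULL.
- l (agent_id=4, zone=NU) has no partner → padded with NULL.
- l (agent_id=1, zone=LS) has no partner → padded with NULL.
- l (agent_id=9, zone=NU) pairs with 2 row(s) of r.
Total: 2 matched + 5 padded = 7 rows.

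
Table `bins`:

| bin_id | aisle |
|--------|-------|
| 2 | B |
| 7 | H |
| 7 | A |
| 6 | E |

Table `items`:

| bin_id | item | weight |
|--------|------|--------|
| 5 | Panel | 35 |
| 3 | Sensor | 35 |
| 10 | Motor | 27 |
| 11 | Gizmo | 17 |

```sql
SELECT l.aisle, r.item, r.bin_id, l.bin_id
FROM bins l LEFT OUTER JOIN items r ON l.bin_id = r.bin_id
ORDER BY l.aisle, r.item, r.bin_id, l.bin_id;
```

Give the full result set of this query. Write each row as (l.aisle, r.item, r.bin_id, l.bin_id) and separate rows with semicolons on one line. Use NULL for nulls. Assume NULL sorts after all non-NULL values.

(A, NULL, NULL, 7); (B, NULL, NULL, 2); (E, NULL, NULL, 6); (H, NULL, NULL, 7)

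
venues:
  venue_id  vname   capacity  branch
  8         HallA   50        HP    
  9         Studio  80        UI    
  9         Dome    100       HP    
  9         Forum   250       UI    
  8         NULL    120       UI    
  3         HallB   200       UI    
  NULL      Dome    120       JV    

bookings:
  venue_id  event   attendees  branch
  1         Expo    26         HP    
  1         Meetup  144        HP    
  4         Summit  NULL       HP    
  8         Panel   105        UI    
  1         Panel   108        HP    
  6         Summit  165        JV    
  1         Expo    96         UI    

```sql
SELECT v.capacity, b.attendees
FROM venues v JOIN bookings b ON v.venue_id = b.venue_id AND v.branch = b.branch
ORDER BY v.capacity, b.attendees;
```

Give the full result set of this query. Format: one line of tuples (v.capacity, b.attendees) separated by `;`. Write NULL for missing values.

INNER JOIN keeps only pairs where the ON condition holds.
Matching on v.venue_id = b.venue_id AND v.branch = b.branch. A NULL in a compared column never satisfies the condition.
Matched pairs: 1.

(120, 105)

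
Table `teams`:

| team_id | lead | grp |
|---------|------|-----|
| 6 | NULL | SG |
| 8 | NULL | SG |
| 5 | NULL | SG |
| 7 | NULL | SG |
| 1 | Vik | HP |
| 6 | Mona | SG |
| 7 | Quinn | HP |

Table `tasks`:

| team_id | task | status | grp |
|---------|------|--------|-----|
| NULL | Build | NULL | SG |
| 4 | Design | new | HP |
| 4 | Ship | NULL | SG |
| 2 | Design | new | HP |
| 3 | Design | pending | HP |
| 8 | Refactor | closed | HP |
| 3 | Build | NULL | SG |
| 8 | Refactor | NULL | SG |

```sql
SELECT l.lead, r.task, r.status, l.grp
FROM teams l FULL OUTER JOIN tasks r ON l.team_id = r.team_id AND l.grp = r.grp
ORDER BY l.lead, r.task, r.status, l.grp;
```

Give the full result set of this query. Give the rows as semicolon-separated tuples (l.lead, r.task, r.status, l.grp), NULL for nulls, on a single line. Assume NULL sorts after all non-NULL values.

FULL OUTER JOIN keeps every row from both sides; unmatched rows get NULL for the other side's columns.
Matching on l.team_id = r.team_id AND l.grp = r.grp. A NULL in a compared column never satisfies the condition.
- l row (team_id=6, grp=SG): no match → kept, r columns NULL.
- l row (team_id=8, grp=SG): matches 1 r row(s) → 1 output row(s).
- l row (team_id=5, grp=SG): no match → kept, r columns NULL.
- l row (team_id=7, grp=SG): no match → kept, r columns NULL.
- l row (team_id=1, grp=HP): no match → kept, r columns NULL.
- l row (team_id=6, grp=SG): no match → kept, r columns NULL.
- l row (team_id=7, grp=HP): no match → kept, r columns NULL.
- plus 7 unmatched r row(s), each kept with NULL l columns.

(Mona, NULL, NULL, SG); (Quinn, NULL, NULL, HP); (Vik, NULL, NULL, HP); (NULL, Build, NULL, NULL); (NULL, Build, NULL, NULL); (NULL, Design, new, NULL); (NULL, Design, new, NULL); (NULL, Design, pending, NULL); (NULL, Refactor, closed, NULL); (NULL, Refactor, NULL, SG); (NULL, Ship, NULL, NULL); (NULL, NULL, NULL, SG); (NULL, NULL, NULL, SG); (NULL, NULL, NULL, SG)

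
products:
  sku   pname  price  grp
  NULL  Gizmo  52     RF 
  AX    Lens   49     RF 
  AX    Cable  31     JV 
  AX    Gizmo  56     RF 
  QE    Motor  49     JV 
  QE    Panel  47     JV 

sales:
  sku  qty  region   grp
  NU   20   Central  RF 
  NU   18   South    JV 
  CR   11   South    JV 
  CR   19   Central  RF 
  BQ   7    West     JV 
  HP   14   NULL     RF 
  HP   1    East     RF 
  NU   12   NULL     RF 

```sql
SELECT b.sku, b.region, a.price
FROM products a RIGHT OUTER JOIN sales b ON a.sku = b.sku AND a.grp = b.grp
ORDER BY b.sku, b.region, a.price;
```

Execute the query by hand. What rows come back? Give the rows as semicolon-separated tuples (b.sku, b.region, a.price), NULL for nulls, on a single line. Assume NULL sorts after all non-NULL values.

RIGHT JOIN keeps every row from `sales`; unmatched rows get NULL for `products`'s columns.
Matching on a.sku = b.sku AND a.grp = b.grp. A NULL in a compared column never satisfies the condition.
Matched pairs: 0; unmatched b rows kept: 8.

(BQ, West, NULL); (CR, Central, NULL); (CR, South, NULL); (HP, East, NULL); (HP, NULL, NULL); (NU, Central, NULL); (NU, South, NULL); (NU, NULL, NULL)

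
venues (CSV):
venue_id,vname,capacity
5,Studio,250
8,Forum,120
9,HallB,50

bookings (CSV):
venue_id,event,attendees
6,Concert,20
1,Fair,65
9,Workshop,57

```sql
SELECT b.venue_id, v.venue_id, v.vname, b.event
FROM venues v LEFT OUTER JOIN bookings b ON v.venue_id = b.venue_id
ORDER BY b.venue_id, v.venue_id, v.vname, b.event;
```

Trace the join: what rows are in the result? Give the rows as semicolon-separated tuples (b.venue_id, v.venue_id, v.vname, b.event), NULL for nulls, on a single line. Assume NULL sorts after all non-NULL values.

LEFT JOIN keeps every row from `venues`; unmatched rows get NULL for `bookings`'s columns.
Matching on v.venue_id = b.venue_id.
- v (venue_id=5) has no partner → padded with NULL.
- v (venue_id=8) has no partner → padded with NULL.
- v (venue_id=9) pairs with 1 row(s) of b.
After projecting and ordering:
b.venue_id | v.venue_id | v.vname | b.event
9 | 9 | HallB | Workshop
NULL | 5 | Studio | NULL
NULL | 8 | Forum | NULL

(9, 9, HallB, Workshop); (NULL, 5, Studio, NULL); (NULL, 8, Forum, NULL)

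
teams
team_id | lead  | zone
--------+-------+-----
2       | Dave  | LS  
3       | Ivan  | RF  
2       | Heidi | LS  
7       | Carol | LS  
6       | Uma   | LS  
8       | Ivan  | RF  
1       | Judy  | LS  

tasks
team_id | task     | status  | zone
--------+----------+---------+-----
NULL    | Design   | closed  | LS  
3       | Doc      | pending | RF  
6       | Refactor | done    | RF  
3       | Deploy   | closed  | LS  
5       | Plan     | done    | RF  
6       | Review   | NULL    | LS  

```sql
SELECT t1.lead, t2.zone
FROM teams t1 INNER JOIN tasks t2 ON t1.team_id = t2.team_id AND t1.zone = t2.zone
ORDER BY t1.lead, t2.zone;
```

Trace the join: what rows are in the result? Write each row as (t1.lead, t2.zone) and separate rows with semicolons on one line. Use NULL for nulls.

(Ivan, RF); (Uma, LS)

INNER JOIN keeps only pairs where the ON condition holds.
Matching on t1.team_id = t2.team_id AND t1.zone = t2.zone. A NULL in a compared column never satisfies the condition.
- t1[0] team_id=2, zone=LS → no match; dropped.
- t1[1] team_id=3, zone=RF → 1 match(es) in t2 → 1 row(s).
- t1[2] team_id=2, zone=LS → no match; dropped.
- t1[3] team_id=7, zone=LS → no match; dropped.
- t1[4] team_id=6, zone=LS → 1 match(es) in t2 → 1 row(s).
- t1[5] team_id=8, zone=RF → no match; dropped.
- t1[6] team_id=1, zone=LS → no match; dropped.
After projecting and ordering:
t1.lead | t2.zone
Ivan | RF
Uma | LS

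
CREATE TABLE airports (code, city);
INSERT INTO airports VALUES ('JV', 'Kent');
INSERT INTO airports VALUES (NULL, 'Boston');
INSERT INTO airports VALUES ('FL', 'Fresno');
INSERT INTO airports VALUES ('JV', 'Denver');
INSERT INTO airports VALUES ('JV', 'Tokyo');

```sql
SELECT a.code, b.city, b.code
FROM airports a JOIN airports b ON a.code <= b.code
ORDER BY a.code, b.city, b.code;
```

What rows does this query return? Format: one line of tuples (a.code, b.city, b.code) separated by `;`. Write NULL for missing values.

(FL, Denver, JV); (FL, Fresno, FL); (FL, Kent, JV); (FL, Tokyo, JV); (JV, Denver, JV); (JV, Denver, JV); (JV, Denver, JV); (JV, Kent, JV); (JV, Kent, JV); (JV, Kent, JV); (JV, Tokyo, JV); (JV, Tokyo, JV); (JV, Tokyo, JV)

INNER JOIN keeps only pairs where the ON condition holds.
Matching on a.code <= b.code. A NULL in a compared column never satisfies the condition.
- code=JV: 3 matching b row(s), so 3 row(s) emitted.
- code=NULL: no matching b row, dropped.
- code=FL: 4 matching b row(s), so 4 row(s) emitted.
- code=JV: 3 matching b row(s), so 3 row(s) emitted.
- code=JV: 3 matching b row(s), so 3 row(s) emitted.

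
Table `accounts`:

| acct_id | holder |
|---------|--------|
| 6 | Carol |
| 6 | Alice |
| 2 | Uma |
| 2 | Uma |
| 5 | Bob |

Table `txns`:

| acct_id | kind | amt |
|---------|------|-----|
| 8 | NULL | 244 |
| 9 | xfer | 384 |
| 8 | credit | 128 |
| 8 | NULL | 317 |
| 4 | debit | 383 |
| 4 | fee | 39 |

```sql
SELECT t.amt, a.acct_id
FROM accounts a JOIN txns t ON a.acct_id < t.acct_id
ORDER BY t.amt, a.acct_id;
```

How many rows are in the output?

24

INNER JOIN keeps only pairs where the ON condition holds.
Matching on a.acct_id < t.acct_id.
Matched pairs: 24.
Total: 24 rows.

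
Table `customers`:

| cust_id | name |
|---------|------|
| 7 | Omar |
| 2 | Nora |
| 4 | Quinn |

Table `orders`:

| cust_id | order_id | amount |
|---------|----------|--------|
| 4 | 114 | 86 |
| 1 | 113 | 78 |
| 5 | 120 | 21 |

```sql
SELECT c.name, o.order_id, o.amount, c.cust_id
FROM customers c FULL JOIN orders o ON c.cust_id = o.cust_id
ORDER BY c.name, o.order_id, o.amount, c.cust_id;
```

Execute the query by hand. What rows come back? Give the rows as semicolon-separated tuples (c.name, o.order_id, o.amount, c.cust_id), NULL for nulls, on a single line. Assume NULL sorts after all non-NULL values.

(Nora, NULL, NULL, 2); (Omar, NULL, NULL, 7); (Quinn, 114, 86, 4); (NULL, 113, 78, NULL); (NULL, 120, 21, NULL)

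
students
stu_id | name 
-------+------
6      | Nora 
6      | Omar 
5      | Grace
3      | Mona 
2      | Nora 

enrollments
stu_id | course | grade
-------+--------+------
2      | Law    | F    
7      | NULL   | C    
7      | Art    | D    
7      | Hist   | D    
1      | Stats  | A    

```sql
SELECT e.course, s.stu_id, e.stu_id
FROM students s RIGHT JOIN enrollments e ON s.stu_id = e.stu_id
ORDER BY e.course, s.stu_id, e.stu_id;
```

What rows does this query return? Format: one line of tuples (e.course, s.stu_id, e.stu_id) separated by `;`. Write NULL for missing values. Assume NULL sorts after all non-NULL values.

(Art, NULL, 7); (Hist, NULL, 7); (Law, 2, 2); (Stats, NULL, 1); (NULL, NULL, 7)

RIGHT JOIN keeps every row from `enrollments`; unmatched rows get NULL for `students`'s columns.
Matching on s.stu_id = e.stu_id.
- stu_id=6: no matching e row.
- stu_id=6: no matching e row.
- stu_id=5: no matching e row.
- stu_id=3: no matching e row.
- stu_id=2: 1 matching e row(s), so 1 row(s) emitted.
- 4 row(s) from e found no s partner → padded with NULL.
After projecting and ordering:
e.course | s.stu_id | e.stu_id
Art | NULL | 7
Hist | NULL | 7
Law | 2 | 2
Stats | NULL | 1
NULL | NULL | 7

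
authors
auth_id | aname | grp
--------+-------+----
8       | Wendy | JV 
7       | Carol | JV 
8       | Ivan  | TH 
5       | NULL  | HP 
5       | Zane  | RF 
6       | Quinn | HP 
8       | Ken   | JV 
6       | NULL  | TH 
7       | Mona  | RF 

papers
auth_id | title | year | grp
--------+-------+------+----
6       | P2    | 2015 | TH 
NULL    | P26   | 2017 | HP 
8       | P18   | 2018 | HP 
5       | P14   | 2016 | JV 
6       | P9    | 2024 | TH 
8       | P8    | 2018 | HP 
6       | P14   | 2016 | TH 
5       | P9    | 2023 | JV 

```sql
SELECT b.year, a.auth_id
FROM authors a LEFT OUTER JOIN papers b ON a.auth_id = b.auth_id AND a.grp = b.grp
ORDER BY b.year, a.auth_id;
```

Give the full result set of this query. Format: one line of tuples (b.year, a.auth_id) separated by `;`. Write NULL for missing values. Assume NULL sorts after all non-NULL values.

(2015, 6); (2016, 6); (2024, 6); (NULL, 5); (NULL, 5); (NULL, 6); (NULL, 7); (NULL, 7); (NULL, 8); (NULL, 8); (NULL, 8)

LEFT JOIN keeps every row from `authors`; unmatched rows get NULL for `papers`'s columns.
Matching on a.auth_id = b.auth_id AND a.grp = b.grp. A NULL in a compared column never satisfies the condition.
Matched pairs: 3; unmatched a rows kept: 8.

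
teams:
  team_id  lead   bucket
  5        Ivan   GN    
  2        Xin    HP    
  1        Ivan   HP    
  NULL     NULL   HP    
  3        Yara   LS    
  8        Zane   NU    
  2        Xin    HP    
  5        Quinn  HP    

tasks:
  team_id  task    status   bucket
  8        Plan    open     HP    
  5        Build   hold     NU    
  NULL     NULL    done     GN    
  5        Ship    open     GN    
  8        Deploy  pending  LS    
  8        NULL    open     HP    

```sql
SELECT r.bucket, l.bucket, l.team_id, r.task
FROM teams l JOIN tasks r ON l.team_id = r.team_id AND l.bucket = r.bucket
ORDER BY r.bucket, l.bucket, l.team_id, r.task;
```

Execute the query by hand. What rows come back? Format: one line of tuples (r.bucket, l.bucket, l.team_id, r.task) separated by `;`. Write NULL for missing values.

(GN, GN, 5, Ship)

INNER JOIN keeps only pairs where the ON condition holds.
Matching on l.team_id = r.team_id AND l.bucket = r.bucket. A NULL in a compared column never satisfies the condition.
Matched pairs: 1.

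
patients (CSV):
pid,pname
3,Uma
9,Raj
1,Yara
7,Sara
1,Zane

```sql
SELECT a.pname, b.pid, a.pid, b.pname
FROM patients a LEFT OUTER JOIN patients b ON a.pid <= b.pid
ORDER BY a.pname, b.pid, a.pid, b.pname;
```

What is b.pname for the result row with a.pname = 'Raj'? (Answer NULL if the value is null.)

Raj

LEFT JOIN keeps every row from `patients a`; unmatched rows get NULL for `patients b`'s columns.
Matching on a.pid <= b.pid.
- a (pid=3) pairs with 3 row(s) of b.
- a (pid=9) pairs with 1 row(s) of b.
- a (pid=1) pairs with 5 row(s) of b.
- a (pid=7) pairs with 2 row(s) of b.
- a (pid=1) pairs with 5 row(s) of b.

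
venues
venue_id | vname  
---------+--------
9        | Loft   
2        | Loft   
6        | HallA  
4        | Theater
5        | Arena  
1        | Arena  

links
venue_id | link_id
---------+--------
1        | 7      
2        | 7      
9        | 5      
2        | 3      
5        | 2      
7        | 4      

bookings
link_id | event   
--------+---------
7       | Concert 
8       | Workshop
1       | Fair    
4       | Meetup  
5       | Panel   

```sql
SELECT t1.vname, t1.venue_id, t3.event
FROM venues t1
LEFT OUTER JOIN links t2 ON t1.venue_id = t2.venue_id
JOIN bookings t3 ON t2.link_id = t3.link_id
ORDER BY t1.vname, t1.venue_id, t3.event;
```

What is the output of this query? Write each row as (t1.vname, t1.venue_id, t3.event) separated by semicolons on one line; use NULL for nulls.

(Arena, 1, Concert); (Loft, 2, Concert); (Loft, 9, Panel)

Joins associate left-to-right: venues LEFT JOIN links on venue_id gives 7 intermediate row(s).
Then INNER JOIN `bookings t3` on link_id: keep only rows whose t2.link_id appears in t3.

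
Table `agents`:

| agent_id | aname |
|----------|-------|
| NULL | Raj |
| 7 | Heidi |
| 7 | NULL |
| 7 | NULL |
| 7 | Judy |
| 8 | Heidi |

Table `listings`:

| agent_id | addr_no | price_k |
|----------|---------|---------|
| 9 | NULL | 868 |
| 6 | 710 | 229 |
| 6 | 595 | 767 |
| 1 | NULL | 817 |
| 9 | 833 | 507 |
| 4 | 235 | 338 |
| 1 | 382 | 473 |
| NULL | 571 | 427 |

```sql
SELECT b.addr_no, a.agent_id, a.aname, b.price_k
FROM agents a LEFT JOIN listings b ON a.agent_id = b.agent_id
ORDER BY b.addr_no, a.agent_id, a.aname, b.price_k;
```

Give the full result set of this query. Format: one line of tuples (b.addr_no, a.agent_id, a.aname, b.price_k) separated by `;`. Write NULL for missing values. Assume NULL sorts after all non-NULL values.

LEFT JOIN keeps every row from `agents`; unmatched rows get NULL for `listings`'s columns.
Matching on a.agent_id = b.agent_id. A NULL in a compared column never satisfies the condition.
- agent_id=NULL: no b row matches, row kept with b columns NULL.
- agent_id=7: no b row matches, row kept with b columns NULL.
- agent_id=7: no b row matches, row kept with b columns NULL.
- agent_id=7: no b row matches, row kept with b columns NULL.
- agent_id=7: no b row matches, row kept with b columns NULL.
- agent_id=8: no b row matches, row kept with b columns NULL.
After projecting and ordering:
b.addr_no | a.agent_id | a.aname | b.price_k
NULL | 7 | Heidi | NULL
NULL | 7 | Judy | NULL
NULL | 7 | NULL | NULL
NULL | 7 | NULL | NULL
NULL | 8 | Heidi | NULL
NULL | NULL | Raj | NULL

(NULL, 7, Heidi, NULL); (NULL, 7, Judy, NULL); (NULL, 7, NULL, NULL); (NULL, 7, NULL, NULL); (NULL, 8, Heidi, NULL); (NULL, NULL, Raj, NULL)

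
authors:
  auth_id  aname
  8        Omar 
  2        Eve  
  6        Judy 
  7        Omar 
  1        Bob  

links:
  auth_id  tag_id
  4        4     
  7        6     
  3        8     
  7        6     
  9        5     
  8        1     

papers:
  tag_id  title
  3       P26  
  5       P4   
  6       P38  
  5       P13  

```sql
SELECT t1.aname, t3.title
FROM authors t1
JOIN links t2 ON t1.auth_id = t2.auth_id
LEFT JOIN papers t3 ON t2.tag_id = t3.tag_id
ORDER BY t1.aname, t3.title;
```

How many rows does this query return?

3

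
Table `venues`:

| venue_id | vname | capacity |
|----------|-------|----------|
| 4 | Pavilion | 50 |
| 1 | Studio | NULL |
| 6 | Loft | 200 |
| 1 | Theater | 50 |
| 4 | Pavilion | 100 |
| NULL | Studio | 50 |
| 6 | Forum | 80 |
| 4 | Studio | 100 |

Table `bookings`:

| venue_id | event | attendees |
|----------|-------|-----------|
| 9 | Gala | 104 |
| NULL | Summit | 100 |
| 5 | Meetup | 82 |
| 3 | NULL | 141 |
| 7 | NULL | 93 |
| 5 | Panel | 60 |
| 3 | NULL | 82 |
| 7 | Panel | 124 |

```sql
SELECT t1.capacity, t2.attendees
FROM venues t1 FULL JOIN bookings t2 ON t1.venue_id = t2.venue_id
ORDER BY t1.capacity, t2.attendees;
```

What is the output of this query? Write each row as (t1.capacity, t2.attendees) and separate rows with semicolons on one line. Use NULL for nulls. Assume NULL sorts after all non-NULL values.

(50, NULL); (50, NULL); (50, NULL); (80, NULL); (100, NULL); (100, NULL); (200, NULL); (NULL, 60); (NULL, 82); (NULL, 82); (NULL, 93); (NULL, 100); (NULL, 104); (NULL, 124); (NULL, 141); (NULL, NULL)

FULL OUTER JOIN keeps every row from both sides; unmatched rows get NULL for the other side's columns.
Matching on t1.venue_id = t2.venue_id. A NULL in a compared column never satisfies the condition.
Matched pairs: 0; unmatched t1 rows kept: 8; unmatched t2 rows kept: 8.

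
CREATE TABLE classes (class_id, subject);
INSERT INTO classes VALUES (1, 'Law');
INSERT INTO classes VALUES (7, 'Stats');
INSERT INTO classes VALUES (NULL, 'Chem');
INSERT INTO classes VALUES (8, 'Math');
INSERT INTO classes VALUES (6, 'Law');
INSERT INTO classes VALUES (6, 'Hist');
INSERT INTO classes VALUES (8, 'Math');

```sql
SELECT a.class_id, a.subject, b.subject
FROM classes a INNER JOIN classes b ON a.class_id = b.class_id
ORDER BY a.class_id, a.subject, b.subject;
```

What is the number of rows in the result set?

10

INNER JOIN keeps only pairs where the ON condition holds.
Matching on a.class_id = b.class_id. A NULL in a compared column never satisfies the condition.
- a (class_id=1) pairs with 1 row(s) of b.
- a (class_id=7) pairs with 1 row(s) of b.
- a (class_id=NULL) has no partner → excluded.
- a (class_id=8) pairs with 2 row(s) of b.
- a (class_id=6) pairs with 2 row(s) of b.
- a (class_id=6) pairs with 2 row(s) of b.
- a (class_id=8) pairs with 2 row(s) of b.
Total: 10 rows.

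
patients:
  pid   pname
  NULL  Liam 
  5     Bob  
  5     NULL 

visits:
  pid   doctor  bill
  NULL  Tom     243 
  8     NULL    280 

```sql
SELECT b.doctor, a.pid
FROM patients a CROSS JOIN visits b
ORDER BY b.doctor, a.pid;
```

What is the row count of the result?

CROSS JOIN pairs every row of `patients` with every row of `visits`: 3 × 2 = 6 rows.

6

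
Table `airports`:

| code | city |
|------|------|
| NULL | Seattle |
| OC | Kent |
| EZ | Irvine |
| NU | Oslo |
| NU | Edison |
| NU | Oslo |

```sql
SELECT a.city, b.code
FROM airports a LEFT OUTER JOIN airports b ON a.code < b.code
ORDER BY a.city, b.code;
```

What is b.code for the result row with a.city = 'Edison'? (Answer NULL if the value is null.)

OC

LEFT JOIN keeps every row from `airports a`; unmatched rows get NULL for `airports b`'s columns.
Matching on a.code < b.code. A NULL in a compared column never satisfies the condition.
Matched pairs: 7; unmatched a rows kept: 2.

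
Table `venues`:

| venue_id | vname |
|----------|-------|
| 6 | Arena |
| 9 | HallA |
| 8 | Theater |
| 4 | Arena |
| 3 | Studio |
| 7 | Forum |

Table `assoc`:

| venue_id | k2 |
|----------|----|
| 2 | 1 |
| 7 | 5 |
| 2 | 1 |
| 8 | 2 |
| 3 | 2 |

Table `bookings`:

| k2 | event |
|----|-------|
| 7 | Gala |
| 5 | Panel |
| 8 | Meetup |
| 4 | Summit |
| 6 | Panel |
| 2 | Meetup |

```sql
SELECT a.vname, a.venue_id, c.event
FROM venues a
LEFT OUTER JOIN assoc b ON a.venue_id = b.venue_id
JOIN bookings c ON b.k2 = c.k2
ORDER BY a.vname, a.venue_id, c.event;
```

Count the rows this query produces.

Joins associate left-to-right: venues LEFT JOIN assoc on venue_id gives 6 intermediate row(s).
Then INNER JOIN `bookings c` on k2: keep only rows whose b.k2 appears in c.
Result: 3 row(s).

3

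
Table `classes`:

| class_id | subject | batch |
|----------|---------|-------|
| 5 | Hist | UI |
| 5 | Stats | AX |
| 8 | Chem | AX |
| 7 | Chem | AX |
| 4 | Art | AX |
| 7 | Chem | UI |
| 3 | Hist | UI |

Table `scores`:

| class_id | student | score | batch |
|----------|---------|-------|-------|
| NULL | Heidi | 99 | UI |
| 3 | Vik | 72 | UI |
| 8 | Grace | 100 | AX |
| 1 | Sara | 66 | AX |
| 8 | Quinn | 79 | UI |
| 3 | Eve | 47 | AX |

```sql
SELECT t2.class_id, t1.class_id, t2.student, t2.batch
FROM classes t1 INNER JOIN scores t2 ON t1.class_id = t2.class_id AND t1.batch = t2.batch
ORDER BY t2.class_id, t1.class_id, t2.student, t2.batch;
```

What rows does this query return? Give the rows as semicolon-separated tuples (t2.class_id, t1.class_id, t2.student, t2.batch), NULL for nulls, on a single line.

(3, 3, Vik, UI); (8, 8, Grace, AX)

INNER JOIN keeps only pairs where the ON condition holds.
Matching on t1.class_id = t2.class_id AND t1.batch = t2.batch. A NULL in a compared column never satisfies the condition.
- t1[0] class_id=5, batch=UI → no match; dropped.
- t1[1] class_id=5, batch=AX → no match; dropped.
- t1[2] class_id=8, batch=AX → 1 match(es) in t2 → 1 row(s).
- t1[3] class_id=7, batch=AX → no match; dropped.
- t1[4] class_id=4, batch=AX → no match; dropped.
- t1[5] class_id=7, batch=UI → no match; dropped.
- t1[6] class_id=3, batch=UI → 1 match(es) in t2 → 1 row(s).
After projecting and ordering:
t2.class_id | t1.class_id | t2.student | t2.batch
3 | 3 | Vik | UI
8 | 8 | Grace | AX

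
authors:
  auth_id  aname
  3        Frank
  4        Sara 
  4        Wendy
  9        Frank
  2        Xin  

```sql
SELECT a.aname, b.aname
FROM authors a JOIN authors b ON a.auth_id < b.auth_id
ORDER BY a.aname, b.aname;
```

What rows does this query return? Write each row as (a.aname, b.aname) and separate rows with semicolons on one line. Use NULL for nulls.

(Frank, Frank); (Frank, Sara); (Frank, Wendy); (Sara, Frank); (Wendy, Frank); (Xin, Frank); (Xin, Frank); (Xin, Sara); (Xin, Wendy)

INNER JOIN keeps only pairs where the ON condition holds.
Matching on a.auth_id < b.auth_id.
- a (auth_id=3) pairs with 3 row(s) of b.
- a (auth_id=4) pairs with 1 row(s) of b.
- a (auth_id=4) pairs with 1 row(s) of b.
- a (auth_id=9) has no partner → excluded.
- a (auth_id=2) pairs with 4 row(s) of b.
After projecting and ordering:
a.aname | b.aname
Frank | Frank
Frank | Sara
Frank | Wendy
Sara | Frank
Wendy | Frank
Xin | Frank
Xin | Frank
Xin | Sara
Xin | Wendy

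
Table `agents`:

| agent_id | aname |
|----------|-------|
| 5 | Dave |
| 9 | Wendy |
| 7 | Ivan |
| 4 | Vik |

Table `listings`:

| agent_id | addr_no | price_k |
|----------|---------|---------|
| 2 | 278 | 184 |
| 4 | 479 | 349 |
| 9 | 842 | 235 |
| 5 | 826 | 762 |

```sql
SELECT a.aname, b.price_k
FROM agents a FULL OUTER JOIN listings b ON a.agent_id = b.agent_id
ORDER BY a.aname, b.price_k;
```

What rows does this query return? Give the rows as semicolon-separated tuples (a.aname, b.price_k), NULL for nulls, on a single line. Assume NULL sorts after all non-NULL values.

(Dave, 762); (Ivan, NULL); (Vik, 349); (Wendy, 235); (NULL, 184)

FULL OUTER JOIN keeps every row from both sides; unmatched rows get NULL for the other side's columns.
Matching on a.agent_id = b.agent_id.
- agent_id=5: 1 matching b row(s), so 1 row(s) emitted.
- agent_id=9: 1 matching b row(s), so 1 row(s) emitted.
- agent_id=7: no b row matches, row kept with b columns NULL.
- agent_id=4: 1 matching b row(s), so 1 row(s) emitted.
- 1 b row(s) had no a match → kept, a columns NULL.
After projecting and ordering:
a.aname | b.price_k
Dave | 762
Ivan | NULL
Vik | 349
Wendy | 235
NULL | 184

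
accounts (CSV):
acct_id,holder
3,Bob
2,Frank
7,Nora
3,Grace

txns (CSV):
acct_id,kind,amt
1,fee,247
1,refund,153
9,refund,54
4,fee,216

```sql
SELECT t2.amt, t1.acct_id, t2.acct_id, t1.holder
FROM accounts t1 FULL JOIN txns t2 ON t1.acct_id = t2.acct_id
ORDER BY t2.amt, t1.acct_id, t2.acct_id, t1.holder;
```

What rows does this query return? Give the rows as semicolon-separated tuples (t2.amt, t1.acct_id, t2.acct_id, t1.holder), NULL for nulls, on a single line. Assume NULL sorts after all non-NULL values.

FULL OUTER JOIN keeps every row from both sides; unmatched rows get NULL for the other side's columns.
Matching on t1.acct_id = t2.acct_id.
Matched pairs: 0; unmatched t1 rows kept: 4; unmatched t2 rows kept: 4.

(54, NULL, 9, NULL); (153, NULL, 1, NULL); (216, NULL, 4, NULL); (247, NULL, 1, NULL); (NULL, 2, NULL, Frank); (NULL, 3, NULL, Bob); (NULL, 3, NULL, Grace); (NULL, 7, NULL, Nora)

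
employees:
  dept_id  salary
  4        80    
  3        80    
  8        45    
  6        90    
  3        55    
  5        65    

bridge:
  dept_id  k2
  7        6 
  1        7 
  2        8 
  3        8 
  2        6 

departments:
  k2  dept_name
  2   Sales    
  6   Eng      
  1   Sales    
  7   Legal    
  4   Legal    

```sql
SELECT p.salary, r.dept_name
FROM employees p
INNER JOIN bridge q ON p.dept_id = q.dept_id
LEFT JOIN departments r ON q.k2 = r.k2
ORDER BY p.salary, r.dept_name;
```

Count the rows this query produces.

Joins associate left-to-right: employees INNER JOIN bridge on dept_id gives 2 intermediate row(s).
Then LEFT JOIN `departments r` on k2: each of those 2 rows is kept; rows whose q.k2 has no match in r get NULL for r's columns.
Result: 2 row(s).

2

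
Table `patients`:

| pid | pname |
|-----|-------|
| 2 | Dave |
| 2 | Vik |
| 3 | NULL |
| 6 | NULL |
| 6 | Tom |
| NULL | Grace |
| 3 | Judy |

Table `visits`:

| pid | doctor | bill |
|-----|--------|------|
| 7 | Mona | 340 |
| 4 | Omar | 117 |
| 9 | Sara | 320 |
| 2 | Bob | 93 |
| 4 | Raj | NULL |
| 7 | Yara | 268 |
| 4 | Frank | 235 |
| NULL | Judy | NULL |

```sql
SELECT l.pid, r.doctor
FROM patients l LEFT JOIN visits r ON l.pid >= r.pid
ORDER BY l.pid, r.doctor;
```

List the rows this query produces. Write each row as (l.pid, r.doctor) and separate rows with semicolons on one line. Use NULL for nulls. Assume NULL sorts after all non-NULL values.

LEFT JOIN keeps every row from `patients`; unmatched rows get NULL for `visits`'s columns.
Matching on l.pid >= r.pid. A NULL in a compared column never satisfies the condition.
Matched pairs: 12; unmatched l rows kept: 1.

(2, Bob); (2, Bob); (3, Bob); (3, Bob); (6, Bob); (6, Bob); (6, Frank); (6, Frank); (6, Omar); (6, Omar); (6, Raj); (6, Raj); (NULL, NULL)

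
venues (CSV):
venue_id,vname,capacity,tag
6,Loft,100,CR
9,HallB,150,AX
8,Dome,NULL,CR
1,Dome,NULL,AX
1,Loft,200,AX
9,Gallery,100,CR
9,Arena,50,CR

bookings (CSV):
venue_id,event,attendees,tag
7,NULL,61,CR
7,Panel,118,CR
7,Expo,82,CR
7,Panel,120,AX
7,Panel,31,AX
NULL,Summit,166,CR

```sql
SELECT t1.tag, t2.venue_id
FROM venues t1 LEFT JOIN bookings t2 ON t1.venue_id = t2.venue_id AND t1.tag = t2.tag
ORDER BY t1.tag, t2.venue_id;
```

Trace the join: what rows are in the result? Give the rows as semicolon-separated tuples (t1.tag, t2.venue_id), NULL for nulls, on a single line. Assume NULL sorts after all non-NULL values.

LEFT JOIN keeps every row from `venues`; unmatched rows get NULL for `bookings`'s columns.
Matching on t1.venue_id = t2.venue_id AND t1.tag = t2.tag. A NULL in a compared column never satisfies the condition.
Matched pairs: 0; unmatched t1 rows kept: 7.

(AX, NULL); (AX, NULL); (AX, NULL); (CR, NULL); (CR, NULL); (CR, NULL); (CR, NULL)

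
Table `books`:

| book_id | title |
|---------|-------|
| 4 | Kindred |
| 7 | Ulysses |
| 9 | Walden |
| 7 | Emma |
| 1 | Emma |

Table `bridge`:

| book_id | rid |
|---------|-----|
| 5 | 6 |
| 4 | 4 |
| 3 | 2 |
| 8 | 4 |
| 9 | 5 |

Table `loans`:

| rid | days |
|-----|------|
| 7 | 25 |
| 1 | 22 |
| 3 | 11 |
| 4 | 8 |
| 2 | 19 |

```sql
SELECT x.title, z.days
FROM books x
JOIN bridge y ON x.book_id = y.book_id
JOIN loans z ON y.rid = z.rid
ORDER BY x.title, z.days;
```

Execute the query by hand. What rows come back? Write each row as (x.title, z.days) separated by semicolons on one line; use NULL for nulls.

Step 1 — x INNER JOIN y on book_id → 2 row(s).
Then INNER JOIN `loans z` on rid: keep only rows whose y.rid appears in z.

(Kindred, 8)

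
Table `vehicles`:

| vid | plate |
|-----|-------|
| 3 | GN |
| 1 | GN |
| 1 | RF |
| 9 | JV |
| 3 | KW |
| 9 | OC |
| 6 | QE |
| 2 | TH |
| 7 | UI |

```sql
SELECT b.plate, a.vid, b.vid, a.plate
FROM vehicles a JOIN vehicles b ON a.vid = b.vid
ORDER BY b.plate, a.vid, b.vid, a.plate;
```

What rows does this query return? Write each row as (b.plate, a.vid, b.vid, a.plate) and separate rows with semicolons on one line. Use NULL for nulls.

INNER JOIN keeps only pairs where the ON condition holds.
Matching on a.vid = b.vid.
- a (vid=3) pairs with 2 row(s) of b.
- a (vid=1) pairs with 2 row(s) of b.
- a (vid=1) pairs with 2 row(s) of b.
- a (vid=9) pairs with 2 row(s) of b.
- a (vid=3) pairs with 2 row(s) of b.
- a (vid=9) pairs with 2 row(s) of b.
- a (vid=6) pairs with 1 row(s) of b.
- a (vid=2) pairs with 1 row(s) of b.
- a (vid=7) pairs with 1 row(s) of b.

(GN, 1, 1, GN); (GN, 1, 1, RF); (GN, 3, 3, GN); (GN, 3, 3, KW); (JV, 9, 9, JV); (JV, 9, 9, OC); (KW, 3, 3, GN); (KW, 3, 3, KW); (OC, 9, 9, JV); (OC, 9, 9, OC); (QE, 6, 6, QE); (RF, 1, 1, GN); (RF, 1, 1, RF); (TH, 2, 2, TH); (UI, 7, 7, UI)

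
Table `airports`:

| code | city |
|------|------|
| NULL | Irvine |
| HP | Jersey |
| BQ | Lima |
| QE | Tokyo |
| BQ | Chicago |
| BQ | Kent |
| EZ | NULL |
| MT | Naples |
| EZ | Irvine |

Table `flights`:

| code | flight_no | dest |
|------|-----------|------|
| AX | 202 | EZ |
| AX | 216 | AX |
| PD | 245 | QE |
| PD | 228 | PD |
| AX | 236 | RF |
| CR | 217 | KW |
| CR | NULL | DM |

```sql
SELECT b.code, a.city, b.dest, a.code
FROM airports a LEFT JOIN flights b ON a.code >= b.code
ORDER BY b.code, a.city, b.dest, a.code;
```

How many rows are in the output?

37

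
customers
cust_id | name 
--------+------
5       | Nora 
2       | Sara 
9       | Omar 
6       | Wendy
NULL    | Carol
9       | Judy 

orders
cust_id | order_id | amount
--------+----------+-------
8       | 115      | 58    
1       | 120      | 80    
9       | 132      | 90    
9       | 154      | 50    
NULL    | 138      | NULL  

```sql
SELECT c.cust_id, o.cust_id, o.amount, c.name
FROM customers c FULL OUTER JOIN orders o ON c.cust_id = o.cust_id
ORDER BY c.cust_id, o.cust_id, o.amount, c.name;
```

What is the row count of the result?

11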